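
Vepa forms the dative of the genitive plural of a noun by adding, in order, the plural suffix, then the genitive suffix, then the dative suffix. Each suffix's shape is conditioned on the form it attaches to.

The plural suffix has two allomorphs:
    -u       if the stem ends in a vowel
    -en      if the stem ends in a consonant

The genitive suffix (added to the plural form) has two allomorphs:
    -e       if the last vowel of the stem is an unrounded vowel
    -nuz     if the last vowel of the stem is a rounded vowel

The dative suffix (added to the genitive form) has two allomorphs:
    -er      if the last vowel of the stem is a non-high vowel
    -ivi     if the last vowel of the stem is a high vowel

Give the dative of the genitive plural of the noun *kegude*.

*kegude* — final sound /e/ (a vowel) → -u → *kegudeu*.
The last vowel of the plural form *kegudeu* is /u/, which is a rounded vowel, so the genitive suffix is -nuz, giving *kegudeunuz*.
Since the last vowel of the genitive form *kegudeunuz* is /u/ (a high vowel), it takes -ivi, giving *kegudeunuzivi*.

kegudeunuzivi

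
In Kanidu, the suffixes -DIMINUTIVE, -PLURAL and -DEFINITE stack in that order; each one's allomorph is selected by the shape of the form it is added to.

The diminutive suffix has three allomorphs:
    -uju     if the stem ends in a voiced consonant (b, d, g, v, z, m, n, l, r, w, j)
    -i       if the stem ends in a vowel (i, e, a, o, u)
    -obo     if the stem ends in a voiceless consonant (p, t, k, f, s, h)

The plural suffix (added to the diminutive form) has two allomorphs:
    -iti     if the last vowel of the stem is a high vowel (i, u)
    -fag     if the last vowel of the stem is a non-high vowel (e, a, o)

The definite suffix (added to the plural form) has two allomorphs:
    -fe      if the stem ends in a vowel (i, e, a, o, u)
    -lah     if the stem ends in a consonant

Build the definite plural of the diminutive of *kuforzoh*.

*kuforzoh* — final sound /h/ (a voiceless consonant) → -obo → *kuforzohobo*.
The last vowel of the diminutive form *kuforzohobo* is /o/, which is a non-high vowel, so the plural suffix is -fag, giving *kuforzohobofag*.
The plural form *kuforzohobofag*: final sound = /g/, a consonant → -lah → *kuforzohobofaglah*.

kuforzohobofaglah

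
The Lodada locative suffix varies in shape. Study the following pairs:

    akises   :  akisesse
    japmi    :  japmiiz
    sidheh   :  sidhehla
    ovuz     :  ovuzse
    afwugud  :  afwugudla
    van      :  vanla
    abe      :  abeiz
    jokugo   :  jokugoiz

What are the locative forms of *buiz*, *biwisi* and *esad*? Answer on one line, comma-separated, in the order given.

The suffix is conditioned by the final sound: -se when the stem ends in a sibilant (*akises*, *ovuz*); -la when the stem ends in a non-sibilant consonant (*sidheh*, *afwugud*, *van*); -iz when the stem ends in a vowel (*japmi*, *abe*, *jokugo*).
*buiz*: final sound = /z/, a sibilant → -se → *buizse*.
The final sound of *biwisi* is /i/, which is a vowel, so the suffix is -iz, giving *biwisiiz*.
Since the final sound of *esad* is /d/ (a non-sibilant consonant), it takes -la, giving *esadla*.

buizse, biwisiiz, esadla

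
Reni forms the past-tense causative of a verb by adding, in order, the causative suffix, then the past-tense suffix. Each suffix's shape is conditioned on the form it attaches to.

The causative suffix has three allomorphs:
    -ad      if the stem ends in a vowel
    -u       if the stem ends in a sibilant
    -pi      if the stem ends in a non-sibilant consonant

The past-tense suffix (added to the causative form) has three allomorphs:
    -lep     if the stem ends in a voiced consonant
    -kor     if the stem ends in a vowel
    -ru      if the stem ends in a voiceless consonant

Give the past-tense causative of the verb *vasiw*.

vasiwpikor

*vasiw*: final sound = /w/, a non-sibilant consonant → -pi → *vasiwpi*.
Since the final sound of the causative form *vasiwpi* is /i/ (a vowel), it takes -kor, giving *vasiwpikor*.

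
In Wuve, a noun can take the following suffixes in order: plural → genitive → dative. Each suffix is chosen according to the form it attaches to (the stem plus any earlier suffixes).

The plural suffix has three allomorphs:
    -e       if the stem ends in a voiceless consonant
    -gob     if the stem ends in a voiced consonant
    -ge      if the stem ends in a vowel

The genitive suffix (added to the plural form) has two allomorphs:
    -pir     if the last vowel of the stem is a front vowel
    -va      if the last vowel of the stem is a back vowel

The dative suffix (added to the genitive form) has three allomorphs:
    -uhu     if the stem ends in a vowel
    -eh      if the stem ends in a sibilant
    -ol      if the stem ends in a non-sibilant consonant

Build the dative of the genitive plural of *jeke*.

jekegepirol

Since the final sound of *jeke* is /e/ (a vowel), it takes -ge, giving *jekege*.
The plural form *jekege*: last vowel = /e/, a front vowel → -pir → *jekegepir*.
The genitive form *jekegepir*: final sound = /r/, a non-sibilant consonant → -ol → *jekegepirol*.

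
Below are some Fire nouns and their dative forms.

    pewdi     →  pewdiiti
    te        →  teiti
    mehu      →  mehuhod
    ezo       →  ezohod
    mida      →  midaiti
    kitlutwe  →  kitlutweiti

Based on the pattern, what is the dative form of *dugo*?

dugohod

The suffix is conditioned by the last vowel: -hod when the last vowel of the stem is a rounded vowel (*mehu*, *ezo*); -iti when the last vowel of the stem is an unrounded vowel (*pewdi*, *te*, *mida*, *kitlutwe*).
*dugo*: last vowel = /o/, a rounded vowel → -hod → *dugohod*.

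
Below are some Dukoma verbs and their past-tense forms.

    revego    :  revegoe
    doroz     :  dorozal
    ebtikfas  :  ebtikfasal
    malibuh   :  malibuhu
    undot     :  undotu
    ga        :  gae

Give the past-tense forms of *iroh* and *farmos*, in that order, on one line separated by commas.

irohu, farmosal

Looking at the final sound of each stem: -al when the stem ends in a sibilant (*doroz*, *ebtikfas*); -u when the stem ends in a non-sibilant consonant (*malibuh*, *undot*); -e when the stem ends in a vowel (*revego*, *ga*).
The final sound of *iroh* is /h/, which is a non-sibilant consonant, so the suffix is -u, giving *irohu*.
The final sound of *farmos* is /s/, which is a sibilant, so the suffix is -al, giving *farmosal*.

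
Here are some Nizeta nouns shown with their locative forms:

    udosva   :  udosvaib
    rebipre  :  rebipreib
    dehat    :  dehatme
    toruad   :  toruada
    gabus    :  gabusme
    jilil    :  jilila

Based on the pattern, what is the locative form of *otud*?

otuda

Looking at the final sound of each stem: -me when the stem ends in a voiceless consonant (*dehat*, *gabus*); -a when the stem ends in a voiced consonant (*toruad*, *jilil*); -ib when the stem ends in a vowel (*udosva*, *rebipre*).
The final sound of *otud* is /d/, which is a voiced consonant, so the suffix is -a, giving *otuda*.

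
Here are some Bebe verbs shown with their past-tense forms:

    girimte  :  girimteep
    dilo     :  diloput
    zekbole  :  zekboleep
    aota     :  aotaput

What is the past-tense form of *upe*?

upeep

The suffix is conditioned by the last vowel: -ep when the last vowel of the stem is a front vowel (*girimte*, *zekbole*); -put when the last vowel of the stem is a back vowel (*dilo*, *aota*).
*upe*: last vowel = /e/, a front vowel → -ep → *upeep*.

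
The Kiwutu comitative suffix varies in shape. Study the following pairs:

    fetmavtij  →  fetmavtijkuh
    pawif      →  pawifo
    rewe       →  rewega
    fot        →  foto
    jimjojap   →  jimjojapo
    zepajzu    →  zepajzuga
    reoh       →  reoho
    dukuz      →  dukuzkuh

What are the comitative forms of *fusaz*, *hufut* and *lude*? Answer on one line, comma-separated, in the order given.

The alternation tracks the final sound of the stem — -o when the stem ends in a voiceless consonant (*pawif*, *fot*, *jimjojap*, *reoh*); -kuh when the stem ends in a voiced consonant (*fetmavtij*, *dukuz*); -ga when the stem ends in a vowel (*rewe*, *zepajzu*).
*fusaz*: final sound = /z/, a voiced consonant → -kuh → *fusazkuh*.
*hufut* — final sound /t/ (a voiceless consonant) → -o → *hufuto*.
*lude* — final sound /e/ (a vowel) → -ga → *ludega*.

fusazkuh, hufuto, ludega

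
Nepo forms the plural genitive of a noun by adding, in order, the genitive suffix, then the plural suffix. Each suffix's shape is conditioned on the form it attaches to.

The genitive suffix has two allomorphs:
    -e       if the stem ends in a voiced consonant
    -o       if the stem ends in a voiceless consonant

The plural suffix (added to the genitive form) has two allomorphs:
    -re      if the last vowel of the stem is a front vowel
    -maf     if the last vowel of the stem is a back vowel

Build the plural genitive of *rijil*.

rijilere

The final consonant of *rijil* is /l/, which is voiced, so the genitive suffix is -e, giving *rijile*.
Since the last vowel of the genitive form *rijile* is /e/ (a front vowel), it takes -re, giving *rijilere*.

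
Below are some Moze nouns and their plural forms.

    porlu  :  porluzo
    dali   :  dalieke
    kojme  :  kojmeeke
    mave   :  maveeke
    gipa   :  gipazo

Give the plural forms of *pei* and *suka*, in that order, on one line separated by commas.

The suffix is conditioned by the last vowel: -eke when the last vowel of the stem is a front vowel (*dali*, *kojme*, *mave*); -zo when the last vowel of the stem is a back vowel (*porlu*, *gipa*).
*pei*: last vowel = /i/, a front vowel → -eke → *peieke*.
The last vowel of *suka* is /a/, which is a back vowel, so the suffix is -zo, giving *sukazo*.

peieke, sukazo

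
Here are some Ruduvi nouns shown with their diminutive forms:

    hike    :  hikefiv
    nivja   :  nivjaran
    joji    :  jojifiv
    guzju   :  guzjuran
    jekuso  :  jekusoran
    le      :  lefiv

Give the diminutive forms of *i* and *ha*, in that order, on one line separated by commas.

ifiv, haran

The suffix is conditioned by the last vowel: -fiv when the last vowel of the stem is a front vowel (*hike*, *joji*, *le*); -ran when the last vowel of the stem is a back vowel (*nivja*, *guzju*, *jekuso*).
Since the last vowel of *i* is /i/ (a front vowel), it takes -fiv, giving *ifiv*.
*ha* — last vowel /a/ (a back vowel) → -ran → *haran*.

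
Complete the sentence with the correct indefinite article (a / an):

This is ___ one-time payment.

The indefinite article is chosen by the initial *sound* of the following word, not its spelling.
*one-time* begins with the sound /wʌ/ (*one* pronounced /wʌn/) — a consonant sound.
So the article is *a*: This is a one-time payment.

a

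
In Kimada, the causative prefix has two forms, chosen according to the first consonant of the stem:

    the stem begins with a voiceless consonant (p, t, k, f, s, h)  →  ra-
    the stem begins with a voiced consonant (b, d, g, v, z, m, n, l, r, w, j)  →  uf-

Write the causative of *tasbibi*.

ratasbibi

The first consonant of *tasbibi* is /t/, which is voiceless, so the prefix is ra-, giving *ratasbibi*.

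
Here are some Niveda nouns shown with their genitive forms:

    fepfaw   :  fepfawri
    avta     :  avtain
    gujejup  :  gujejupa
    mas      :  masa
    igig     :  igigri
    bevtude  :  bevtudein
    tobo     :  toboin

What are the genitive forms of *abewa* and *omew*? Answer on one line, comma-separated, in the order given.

abewain, omewri

Looking at the final sound of each stem: -a when the stem ends in a voiceless consonant (*gujejup*, *mas*); -ri when the stem ends in a voiced consonant (*fepfaw*, *igig*); -in when the stem ends in a vowel (*avta*, *bevtude*, *tobo*).
The final sound of *abewa* is /a/, which is a vowel, so the suffix is -in, giving *abewain*.
Since the final sound of *omew* is /w/ (a voiced consonant), it takes -ri, giving *omewri*.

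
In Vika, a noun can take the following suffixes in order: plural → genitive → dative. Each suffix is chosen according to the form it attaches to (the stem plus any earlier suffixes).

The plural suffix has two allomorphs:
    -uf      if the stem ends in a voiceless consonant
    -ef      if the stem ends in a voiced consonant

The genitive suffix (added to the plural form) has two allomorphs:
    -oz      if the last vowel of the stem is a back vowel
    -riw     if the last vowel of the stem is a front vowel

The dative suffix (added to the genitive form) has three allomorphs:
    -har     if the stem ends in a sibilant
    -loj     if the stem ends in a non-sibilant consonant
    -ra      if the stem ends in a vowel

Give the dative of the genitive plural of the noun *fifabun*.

fifabunefriwloj

*fifabun* — final consonant /n/ (voiced) → -ef → *fifabunef*.
The plural form *fifabunef*: last vowel = /e/, a front vowel → -riw → *fifabunefriw*.
The genitive form *fifabunefriw*: final sound = /w/, a non-sibilant consonant → -loj → *fifabunefriwloj*.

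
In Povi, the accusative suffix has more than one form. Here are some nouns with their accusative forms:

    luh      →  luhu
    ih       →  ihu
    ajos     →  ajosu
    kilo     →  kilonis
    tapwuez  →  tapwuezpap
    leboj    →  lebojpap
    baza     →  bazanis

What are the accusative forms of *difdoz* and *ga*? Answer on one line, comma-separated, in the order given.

The pattern is voicing of the final sound: -u when the stem ends in a voiceless consonant (*luh*, *ih*, *ajos*); -pap when the stem ends in a voiced consonant (*tapwuez*, *leboj*); -nis when the stem ends in a vowel (*kilo*, *baza*).
*difdoz*: final sound = /z/, a voiced consonant → -pap → *difdozpap*.
The final sound of *ga* is /a/, which is a vowel, so the suffix is -nis, giving *ganis*.

difdozpap, ganis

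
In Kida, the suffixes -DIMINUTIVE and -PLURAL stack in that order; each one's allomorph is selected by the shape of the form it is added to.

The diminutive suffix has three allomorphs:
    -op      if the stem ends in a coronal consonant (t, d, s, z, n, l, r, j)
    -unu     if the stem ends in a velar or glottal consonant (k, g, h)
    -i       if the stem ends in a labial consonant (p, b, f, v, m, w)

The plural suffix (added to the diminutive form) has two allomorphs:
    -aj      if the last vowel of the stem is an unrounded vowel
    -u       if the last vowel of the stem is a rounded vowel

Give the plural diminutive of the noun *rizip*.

The final consonant of *rizip* is /p/, which is labial, so the diminutive suffix is -i, giving *rizipi*.
Since the last vowel of the diminutive form *rizipi* is /i/ (an unrounded vowel), it takes -aj, giving *rizipiaj*.

rizipiaj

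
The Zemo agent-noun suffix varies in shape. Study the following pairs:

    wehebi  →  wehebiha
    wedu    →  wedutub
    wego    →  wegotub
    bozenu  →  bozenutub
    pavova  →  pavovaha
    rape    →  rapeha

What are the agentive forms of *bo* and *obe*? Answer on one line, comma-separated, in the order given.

The suffix is conditioned by the last vowel: -tub when the last vowel of the stem is a rounded vowel (*wedu*, *wego*, *bozenu*); -ha when the last vowel of the stem is an unrounded vowel (*wehebi*, *pavova*, *rape*).
*bo*: last vowel = /o/, a rounded vowel → -tub → *botub*.
*obe*: last vowel = /e/, an unrounded vowel → -ha → *obeha*.

botub, obeha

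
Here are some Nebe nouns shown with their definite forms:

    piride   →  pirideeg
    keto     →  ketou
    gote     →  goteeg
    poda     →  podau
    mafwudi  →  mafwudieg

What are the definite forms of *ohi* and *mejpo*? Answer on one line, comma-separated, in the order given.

Looking at the last vowel of each stem: -eg when the last vowel of the stem is a front vowel (*piride*, *gote*, *mafwudi*); -u when the last vowel of the stem is a back vowel (*keto*, *poda*).
*ohi*: last vowel = /i/, a front vowel → -eg → *ohieg*.
*mejpo* — last vowel /o/ (a back vowel) → -u → *mejpou*.

ohieg, mejpou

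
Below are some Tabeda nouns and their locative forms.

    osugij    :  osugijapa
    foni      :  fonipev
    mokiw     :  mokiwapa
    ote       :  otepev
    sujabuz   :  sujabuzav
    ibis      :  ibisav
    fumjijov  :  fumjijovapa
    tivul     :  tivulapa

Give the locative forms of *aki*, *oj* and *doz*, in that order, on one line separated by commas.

The pattern is sibilance of the final sound: -av when the stem ends in a sibilant (*sujabuz*, *ibis*); -apa when the stem ends in a non-sibilant consonant (*osugij*, *mokiw*, *fumjijov*, *tivul*); -pev when the stem ends in a vowel (*foni*, *ote*).
The final sound of *aki* is /i/, which is a vowel, so the suffix is -pev, giving *akipev*.
The final sound of *oj* is /j/, which is a non-sibilant consonant, so the suffix is -apa, giving *ojapa*.
The final sound of *doz* is /z/, which is a sibilant, so the suffix is -av, giving *dozav*.

akipev, ojapa, dozav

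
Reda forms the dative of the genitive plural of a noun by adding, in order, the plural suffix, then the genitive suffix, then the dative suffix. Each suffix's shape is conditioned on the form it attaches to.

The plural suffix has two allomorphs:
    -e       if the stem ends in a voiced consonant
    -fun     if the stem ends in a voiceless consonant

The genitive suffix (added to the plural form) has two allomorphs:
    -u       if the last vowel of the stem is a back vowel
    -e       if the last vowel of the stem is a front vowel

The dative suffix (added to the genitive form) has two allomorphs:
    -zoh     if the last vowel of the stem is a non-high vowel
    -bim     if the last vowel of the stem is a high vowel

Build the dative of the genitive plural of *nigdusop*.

Since the final consonant of *nigdusop* is /p/ (voiceless), it takes -fun, giving *nigdusopfun*.
The last vowel of the plural form *nigdusopfun* is /u/, which is a back vowel, so the genitive suffix is -u, giving *nigdusopfunu*.
Since the last vowel of the genitive form *nigdusopfunu* is /u/ (a high vowel), it takes -bim, giving *nigdusopfunubim*.

nigdusopfunubim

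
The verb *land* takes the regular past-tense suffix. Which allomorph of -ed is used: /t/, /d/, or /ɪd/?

The stem *land* ends in /t/ or /d/.
The -ed suffix is realized as /ɪd/ after /t, d/; as /t/ after other voiceless consonants; and as /d/ after other voiced sounds.
So -ed on *land* is pronounced /ɪd/.

/ɪd/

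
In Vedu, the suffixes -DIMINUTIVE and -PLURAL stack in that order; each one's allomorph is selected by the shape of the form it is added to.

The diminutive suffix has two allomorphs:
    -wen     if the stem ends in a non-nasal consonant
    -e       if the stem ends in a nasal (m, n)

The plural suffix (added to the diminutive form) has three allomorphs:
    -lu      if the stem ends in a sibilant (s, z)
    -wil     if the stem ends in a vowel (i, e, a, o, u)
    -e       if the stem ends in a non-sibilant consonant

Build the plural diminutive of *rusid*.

*rusid* — final consonant /d/ (non-nasal) → -wen → *rusidwen*.
The final sound of the diminutive form *rusidwen* is /n/, which is a non-sibilant consonant, so the plural suffix is -e, giving *rusidwene*.

rusidwene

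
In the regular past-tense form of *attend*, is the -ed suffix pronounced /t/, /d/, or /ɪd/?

/ɪd/

The stem *attend* ends in /t/ or /d/.
The -ed suffix is realized as /ɪd/ after /t, d/; as /t/ after other voiceless consonants; and as /d/ after other voiced sounds.
So -ed on *attend* is pronounced /ɪd/.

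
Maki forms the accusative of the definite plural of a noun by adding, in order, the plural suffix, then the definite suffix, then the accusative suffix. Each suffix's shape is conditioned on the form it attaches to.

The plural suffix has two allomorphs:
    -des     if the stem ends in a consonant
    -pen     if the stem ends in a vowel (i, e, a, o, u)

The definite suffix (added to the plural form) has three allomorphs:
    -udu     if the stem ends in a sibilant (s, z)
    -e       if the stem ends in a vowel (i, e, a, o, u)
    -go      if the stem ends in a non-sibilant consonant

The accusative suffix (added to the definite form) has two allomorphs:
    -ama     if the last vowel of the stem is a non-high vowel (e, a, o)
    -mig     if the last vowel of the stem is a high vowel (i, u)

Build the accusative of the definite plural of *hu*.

hupengoama

Since the final sound of *hu* is /u/ (a vowel), it takes -pen, giving *hupen*.
The final sound of the plural form *hupen* is /n/, which is a non-sibilant consonant, so the definite suffix is -go, giving *hupengo*.
The definite form *hupengo* — last vowel /o/ (a non-high vowel) → -ama → *hupengoama*.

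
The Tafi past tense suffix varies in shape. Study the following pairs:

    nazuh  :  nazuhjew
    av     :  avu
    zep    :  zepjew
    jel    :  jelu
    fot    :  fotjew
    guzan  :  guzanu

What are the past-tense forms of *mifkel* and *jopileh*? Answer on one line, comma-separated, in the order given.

mifkelu, jopilehjew

Looking at the final consonant of each stem: -jew when the stem ends in a voiceless consonant (*nazuh*, *zep*, *fot*); -u when the stem ends in a voiced consonant (*av*, *jel*, *guzan*).
*mifkel* — final consonant /l/ (voiced) → -u → *mifkelu*.
*jopileh* — final consonant /h/ (voiceless) → -jew → *jopilehjew*.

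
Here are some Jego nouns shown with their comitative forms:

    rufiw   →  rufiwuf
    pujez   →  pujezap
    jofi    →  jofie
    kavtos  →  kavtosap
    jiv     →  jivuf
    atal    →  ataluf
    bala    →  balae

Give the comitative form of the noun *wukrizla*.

wukrizlae

Looking at the final sound of each stem: -ap when the stem ends in a sibilant (*pujez*, *kavtos*); -uf when the stem ends in a non-sibilant consonant (*rufiw*, *jiv*, *atal*); -e when the stem ends in a vowel (*jofi*, *bala*).
Since the final sound of *wukrizla* is /a/ (a vowel), it takes -e, giving *wukrizlae*.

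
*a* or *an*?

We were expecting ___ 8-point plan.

The indefinite article is chosen by the initial *sound* of the following word, not its spelling.
The number *8* is spoken "eight", beginning with /eɪt/ — a vowel sound.
So the article is *an*: We were expecting an 8-point plan.

an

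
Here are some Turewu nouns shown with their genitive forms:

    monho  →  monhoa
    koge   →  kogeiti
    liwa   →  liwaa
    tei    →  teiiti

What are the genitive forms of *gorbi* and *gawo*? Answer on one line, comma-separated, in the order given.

gorbiiti, gawoa

The suffix is conditioned by the last vowel: -iti when the last vowel of the stem is a front vowel (*koge*, *tei*); -a when the last vowel of the stem is a back vowel (*monho*, *liwa*).
*gorbi* — last vowel /i/ (a front vowel) → -iti → *gorbiiti*.
Since the last vowel of *gawo* is /o/ (a back vowel), it takes -a, giving *gawoa*.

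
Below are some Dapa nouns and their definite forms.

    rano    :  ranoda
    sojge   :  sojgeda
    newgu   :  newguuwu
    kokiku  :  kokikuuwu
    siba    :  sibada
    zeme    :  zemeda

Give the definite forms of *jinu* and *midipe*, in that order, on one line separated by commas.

jinuuwu, midipeda

The alternation tracks the last vowel of the stem — -uwu when the last vowel of the stem is a high vowel (*newgu*, *kokiku*); -da when the last vowel of the stem is a non-high vowel (*rano*, *sojge*, *siba*, *zeme*).
*jinu*: last vowel = /u/, a high vowel → -uwu → *jinuuwu*.
Since the last vowel of *midipe* is /e/ (a non-high vowel), it takes -da, giving *midipeda*.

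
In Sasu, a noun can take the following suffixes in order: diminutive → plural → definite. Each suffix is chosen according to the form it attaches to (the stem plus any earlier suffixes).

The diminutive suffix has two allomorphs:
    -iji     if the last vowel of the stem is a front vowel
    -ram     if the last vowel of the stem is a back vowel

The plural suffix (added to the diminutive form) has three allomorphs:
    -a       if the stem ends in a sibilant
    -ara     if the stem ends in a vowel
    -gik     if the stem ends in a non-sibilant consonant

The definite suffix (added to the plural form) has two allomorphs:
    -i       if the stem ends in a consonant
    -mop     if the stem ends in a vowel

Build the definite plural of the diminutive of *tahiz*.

*tahiz* — last vowel /i/ (a front vowel) → -iji → *tahiziji*.
The final sound of the diminutive form *tahiziji* is /i/, which is a vowel, so the plural suffix is -ara, giving *tahizijiara*.
Since the final sound of the plural form *tahizijiara* is /a/ (a vowel), it takes -mop, giving *tahizijiaramop*.

tahizijiaramop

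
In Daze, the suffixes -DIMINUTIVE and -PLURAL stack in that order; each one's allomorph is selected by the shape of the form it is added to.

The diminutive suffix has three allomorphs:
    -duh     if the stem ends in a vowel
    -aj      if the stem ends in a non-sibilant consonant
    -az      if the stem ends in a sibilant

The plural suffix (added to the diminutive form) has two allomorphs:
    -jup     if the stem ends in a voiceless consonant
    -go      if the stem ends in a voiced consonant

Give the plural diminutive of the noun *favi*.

*favi*: final sound = /i/, a vowel → -duh → *faviduh*.
The final consonant of the diminutive form *faviduh* is /h/, which is voiceless, so the plural suffix is -jup, giving *faviduhjup*.

faviduhjup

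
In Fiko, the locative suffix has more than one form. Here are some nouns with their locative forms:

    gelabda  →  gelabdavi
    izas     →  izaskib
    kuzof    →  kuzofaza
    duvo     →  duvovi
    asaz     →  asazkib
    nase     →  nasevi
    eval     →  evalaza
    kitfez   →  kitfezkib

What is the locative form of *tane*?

The suffix is conditioned by the final sound: -kib when the stem ends in a sibilant (*izas*, *asaz*, *kitfez*); -aza when the stem ends in a non-sibilant consonant (*kuzof*, *eval*); -vi when the stem ends in a vowel (*gelabda*, *duvo*, *nase*).
The final sound of *tane* is /e/, which is a vowel, so the suffix is -vi, giving *tanevi*.

tanevi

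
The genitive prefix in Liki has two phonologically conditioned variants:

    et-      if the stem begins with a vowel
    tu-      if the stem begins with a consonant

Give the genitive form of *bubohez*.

The first sound of *bubohez* is /b/, which is a consonant, so the prefix is tu-, giving *tububohez*.

tububohez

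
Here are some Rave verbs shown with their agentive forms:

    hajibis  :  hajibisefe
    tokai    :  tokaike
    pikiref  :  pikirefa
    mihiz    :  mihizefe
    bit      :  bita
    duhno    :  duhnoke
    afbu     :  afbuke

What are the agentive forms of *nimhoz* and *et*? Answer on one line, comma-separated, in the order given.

Looking at the final sound of each stem: -efe when the stem ends in a sibilant (*hajibis*, *mihiz*); -a when the stem ends in a non-sibilant consonant (*pikiref*, *bit*); -ke when the stem ends in a vowel (*tokai*, *duhno*, *afbu*).
*nimhoz* — final sound /z/ (a sibilant) → -efe → *nimhozefe*.
The final sound of *et* is /t/, which is a non-sibilant consonant, so the suffix is -a, giving *eta*.

nimhozefe, eta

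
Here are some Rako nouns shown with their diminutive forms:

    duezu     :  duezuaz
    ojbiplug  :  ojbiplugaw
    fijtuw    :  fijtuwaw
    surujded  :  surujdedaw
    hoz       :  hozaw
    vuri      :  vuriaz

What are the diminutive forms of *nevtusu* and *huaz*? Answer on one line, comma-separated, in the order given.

The suffix is conditioned by the final sound: -aw when the stem ends in a consonant (*ojbiplug*, *fijtuw*, *surujded*, *hoz*); -az when the stem ends in a vowel (*duezu*, *vuri*).
*nevtusu*: final sound = /u/, a vowel → -az → *nevtusuaz*.
*huaz*: final sound = /z/, a consonant → -aw → *huazaw*.

nevtusuaz, huazaw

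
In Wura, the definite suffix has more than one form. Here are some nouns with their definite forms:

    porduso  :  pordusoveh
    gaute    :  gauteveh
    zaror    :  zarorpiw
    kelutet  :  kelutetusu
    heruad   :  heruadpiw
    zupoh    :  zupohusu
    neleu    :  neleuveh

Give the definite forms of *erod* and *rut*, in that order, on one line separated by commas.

The suffix is conditioned by the final sound: -usu when the stem ends in a voiceless consonant (*kelutet*, *zupoh*); -piw when the stem ends in a voiced consonant (*zaror*, *heruad*); -veh when the stem ends in a vowel (*porduso*, *gaute*, *neleu*).
The final sound of *erod* is /d/, which is a voiced consonant, so the suffix is -piw, giving *erodpiw*.
The final sound of *rut* is /t/, which is a voiceless consonant, so the suffix is -usu, giving *rutusu*.

erodpiw, rutusu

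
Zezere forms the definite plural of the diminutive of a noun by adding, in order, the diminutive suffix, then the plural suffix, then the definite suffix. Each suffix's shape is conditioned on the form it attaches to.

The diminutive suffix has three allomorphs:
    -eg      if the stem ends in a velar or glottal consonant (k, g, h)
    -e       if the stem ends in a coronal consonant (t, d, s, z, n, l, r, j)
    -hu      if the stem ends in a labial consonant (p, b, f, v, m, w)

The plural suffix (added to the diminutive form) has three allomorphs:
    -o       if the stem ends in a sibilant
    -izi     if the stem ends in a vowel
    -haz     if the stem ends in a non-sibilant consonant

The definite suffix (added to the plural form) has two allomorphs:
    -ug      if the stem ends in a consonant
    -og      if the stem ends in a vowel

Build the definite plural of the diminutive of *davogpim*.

*davogpim* — final consonant /m/ (labial) → -hu → *davogpimhu*.
The diminutive form *davogpimhu* — final sound /u/ (a vowel) → -izi → *davogpimhuizi*.
Since the final sound of the plural form *davogpimhuizi* is /i/ (a vowel), it takes -og, giving *davogpimhuiziog*.

davogpimhuiziog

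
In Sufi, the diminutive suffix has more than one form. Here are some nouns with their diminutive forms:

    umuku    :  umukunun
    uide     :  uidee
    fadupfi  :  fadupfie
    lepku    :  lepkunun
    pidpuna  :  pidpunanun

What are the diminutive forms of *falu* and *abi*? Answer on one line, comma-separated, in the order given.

falunun, abie

The pattern is front/back vowel harmony: -e when the last vowel of the stem is a front vowel (*uide*, *fadupfi*); -nun when the last vowel of the stem is a back vowel (*umuku*, *lepku*, *pidpuna*).
*falu* — last vowel /u/ (a back vowel) → -nun → *falunun*.
*abi*: last vowel = /i/, a front vowel → -e → *abie*.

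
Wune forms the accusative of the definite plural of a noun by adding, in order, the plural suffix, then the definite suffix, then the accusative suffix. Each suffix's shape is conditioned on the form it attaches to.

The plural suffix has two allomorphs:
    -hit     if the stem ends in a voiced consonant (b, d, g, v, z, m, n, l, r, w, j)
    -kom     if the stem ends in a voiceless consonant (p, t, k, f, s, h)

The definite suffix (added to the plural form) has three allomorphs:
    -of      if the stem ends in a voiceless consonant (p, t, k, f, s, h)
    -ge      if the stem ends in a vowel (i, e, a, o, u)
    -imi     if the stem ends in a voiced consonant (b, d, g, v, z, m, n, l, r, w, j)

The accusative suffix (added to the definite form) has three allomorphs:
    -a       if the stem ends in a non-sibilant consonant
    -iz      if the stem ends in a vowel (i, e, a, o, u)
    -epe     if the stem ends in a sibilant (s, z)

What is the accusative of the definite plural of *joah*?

The final consonant of *joah* is /h/, which is voiceless, so the plural suffix is -kom, giving *joahkom*.
Since the final sound of the plural form *joahkom* is /m/ (a voiced consonant), it takes -imi, giving *joahkomimi*.
The definite form *joahkomimi* — final sound /i/ (a vowel) → -iz → *joahkomimiiz*.

joahkomimiiz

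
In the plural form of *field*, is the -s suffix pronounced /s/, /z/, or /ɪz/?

The stem *field* ends in a voiced non-sibilant sound.
The plural suffix surfaces as /ɪz/ after sibilants, /s/ after other voiceless consonants, and /z/ after other voiced sounds.
So the plural -s on *field* is pronounced /z/.

/z/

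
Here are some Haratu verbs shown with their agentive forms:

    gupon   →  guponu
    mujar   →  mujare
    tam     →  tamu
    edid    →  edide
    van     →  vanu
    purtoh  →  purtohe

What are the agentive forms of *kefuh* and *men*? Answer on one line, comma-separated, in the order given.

kefuhe, menu

Looking at the final consonant of each stem: -u when the stem ends in a nasal (*gupon*, *tam*, *van*); -e when the stem ends in a non-nasal consonant (*mujar*, *edid*, *purtoh*).
*kefuh* — final consonant /h/ (non-nasal) → -e → *kefuhe*.
*men*: final consonant = /n/, a nasal → -u → *menu*.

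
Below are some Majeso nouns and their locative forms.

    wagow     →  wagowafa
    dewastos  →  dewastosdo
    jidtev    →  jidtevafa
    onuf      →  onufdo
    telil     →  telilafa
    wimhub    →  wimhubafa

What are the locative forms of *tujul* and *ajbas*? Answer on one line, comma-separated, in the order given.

The pattern is voicing of the final consonant: -do when the stem ends in a voiceless consonant (*dewastos*, *onuf*); -afa when the stem ends in a voiced consonant (*wagow*, *jidtev*, *telil*, *wimhub*).
The final consonant of *tujul* is /l/, which is voiced, so the suffix is -afa, giving *tujulafa*.
Since the final consonant of *ajbas* is /s/ (voiceless), it takes -do, giving *ajbasdo*.

tujulafa, ajbasdo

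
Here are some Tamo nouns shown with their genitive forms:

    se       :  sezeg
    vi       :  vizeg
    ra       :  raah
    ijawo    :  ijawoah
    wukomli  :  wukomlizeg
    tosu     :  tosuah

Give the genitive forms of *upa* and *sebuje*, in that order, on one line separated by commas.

Looking at the last vowel of each stem: -zeg when the last vowel of the stem is a front vowel (*se*, *vi*, *wukomli*); -ah when the last vowel of the stem is a back vowel (*ra*, *ijawo*, *tosu*).
The last vowel of *upa* is /a/, which is a back vowel, so the suffix is -ah, giving *upaah*.
*sebuje*: last vowel = /e/, a front vowel → -zeg → *sebujezeg*.

upaah, sebujezeg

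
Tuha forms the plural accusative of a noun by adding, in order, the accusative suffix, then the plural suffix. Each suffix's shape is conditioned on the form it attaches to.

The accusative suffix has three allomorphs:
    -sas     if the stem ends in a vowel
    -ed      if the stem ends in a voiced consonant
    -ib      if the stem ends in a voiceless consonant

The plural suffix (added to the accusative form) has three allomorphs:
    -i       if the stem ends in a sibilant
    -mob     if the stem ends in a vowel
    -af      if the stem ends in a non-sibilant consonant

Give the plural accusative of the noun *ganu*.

ganusasi

*ganu* — final sound /u/ (a vowel) → -sas → *ganusas*.
Since the final sound of the accusative form *ganusas* is /s/ (a sibilant), it takes -i, giving *ganusasi*.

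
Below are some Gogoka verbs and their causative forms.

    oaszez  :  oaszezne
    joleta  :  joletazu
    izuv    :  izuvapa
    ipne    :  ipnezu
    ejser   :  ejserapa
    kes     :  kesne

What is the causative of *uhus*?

The pattern is sibilance of the final sound: -ne when the stem ends in a sibilant (*oaszez*, *kes*); -apa when the stem ends in a non-sibilant consonant (*izuv*, *ejser*); -zu when the stem ends in a vowel (*joleta*, *ipne*).
*uhus*: final sound = /s/, a sibilant → -ne → *uhusne*.

uhusne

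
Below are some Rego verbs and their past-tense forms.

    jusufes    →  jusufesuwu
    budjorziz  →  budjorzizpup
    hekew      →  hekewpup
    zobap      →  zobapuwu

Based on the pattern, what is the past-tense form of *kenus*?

The suffix is conditioned by the final consonant: -uwu when the stem ends in a voiceless consonant (*jusufes*, *zobap*); -pup when the stem ends in a voiced consonant (*budjorziz*, *hekew*).
The final consonant of *kenus* is /s/, which is voiceless, so the suffix is -uwu, giving *kenusuwu*.

kenusuwu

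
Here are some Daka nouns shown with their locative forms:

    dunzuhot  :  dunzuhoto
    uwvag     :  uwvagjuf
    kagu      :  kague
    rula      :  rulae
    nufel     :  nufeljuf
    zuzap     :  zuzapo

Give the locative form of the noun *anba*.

anbae

The suffix is conditioned by the final sound: -o when the stem ends in a voiceless consonant (*dunzuhot*, *zuzap*); -juf when the stem ends in a voiced consonant (*uwvag*, *nufel*); -e when the stem ends in a vowel (*kagu*, *rula*).
*anba* — final sound /a/ (a vowel) → -e → *anbae*.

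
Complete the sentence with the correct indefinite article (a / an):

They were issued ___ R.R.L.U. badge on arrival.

an

The indefinite article is chosen by the initial *sound* of the following word, not its spelling.
The initialism *R.R.L.U.* is read letter by letter; the first letter, R, is pronounced /ɑr/, which begins with a vowel sound.
So the article is *an*: They were issued an R.R.L.U. badge on arrival.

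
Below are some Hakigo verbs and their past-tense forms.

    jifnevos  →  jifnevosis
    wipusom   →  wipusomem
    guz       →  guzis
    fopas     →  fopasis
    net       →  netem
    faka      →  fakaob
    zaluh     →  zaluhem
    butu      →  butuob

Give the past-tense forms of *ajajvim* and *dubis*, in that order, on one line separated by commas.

The alternation tracks the final sound of the stem — -is when the stem ends in a sibilant (*jifnevos*, *guz*, *fopas*); -em when the stem ends in a non-sibilant consonant (*wipusom*, *net*, *zaluh*); -ob when the stem ends in a vowel (*faka*, *butu*).
*ajajvim*: final sound = /m/, a non-sibilant consonant → -em → *ajajvimem*.
*dubis* — final sound /s/ (a sibilant) → -is → *dubisis*.

ajajvimem, dubisis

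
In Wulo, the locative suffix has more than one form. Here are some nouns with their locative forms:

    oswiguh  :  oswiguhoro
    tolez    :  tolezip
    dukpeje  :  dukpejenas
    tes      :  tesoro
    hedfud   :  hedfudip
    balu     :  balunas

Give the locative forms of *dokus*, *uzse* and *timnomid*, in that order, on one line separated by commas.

Looking at the final sound of each stem: -oro when the stem ends in a voiceless consonant (*oswiguh*, *tes*); -ip when the stem ends in a voiced consonant (*tolez*, *hedfud*); -nas when the stem ends in a vowel (*dukpeje*, *balu*).
The final sound of *dokus* is /s/, which is a voiceless consonant, so the suffix is -oro, giving *dokusoro*.
*uzse* — final sound /e/ (a vowel) → -nas → *uzsenas*.
The final sound of *timnomid* is /d/, which is a voiced consonant, so the suffix is -ip, giving *timnomidip*.

dokusoro, uzsenas, timnomidip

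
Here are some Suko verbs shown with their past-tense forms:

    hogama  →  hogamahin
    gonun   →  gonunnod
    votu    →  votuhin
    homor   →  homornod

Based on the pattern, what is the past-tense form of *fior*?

The pattern is consonant vs. vowel: -nod when the stem ends in a consonant (*gonun*, *homor*); -hin when the stem ends in a vowel (*hogama*, *votu*).
*fior*: final sound = /r/, a consonant → -nod → *fiornod*.

fiornod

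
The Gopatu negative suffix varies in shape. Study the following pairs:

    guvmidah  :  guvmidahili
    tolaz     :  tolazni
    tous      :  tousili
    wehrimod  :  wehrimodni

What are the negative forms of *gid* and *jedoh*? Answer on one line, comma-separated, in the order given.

The alternation tracks the final consonant of the stem — -ili when the stem ends in a voiceless consonant (*guvmidah*, *tous*); -ni when the stem ends in a voiced consonant (*tolaz*, *wehrimod*).
The final consonant of *gid* is /d/, which is voiced, so the suffix is -ni, giving *gidni*.
The final consonant of *jedoh* is /h/, which is voiceless, so the suffix is -ili, giving *jedohili*.

gidni, jedohili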